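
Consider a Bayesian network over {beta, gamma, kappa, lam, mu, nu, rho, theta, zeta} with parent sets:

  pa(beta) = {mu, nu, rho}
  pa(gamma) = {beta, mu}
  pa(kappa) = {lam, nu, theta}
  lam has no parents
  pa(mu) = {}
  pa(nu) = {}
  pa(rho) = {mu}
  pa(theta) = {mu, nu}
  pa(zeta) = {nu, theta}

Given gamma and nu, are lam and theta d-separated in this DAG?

Yes — lam and theta are d-separated given {gamma, nu}.

Enumerating the 6 paths from lam to theta and testing each for blocking by {gamma, nu}:
Path 1: lam → kappa ← theta
  kappa is a collider here and neither kappa nor any of its descendants is conditioned on, so the collider stays closed — the path is blocked at kappa.
Path 2: lam → kappa ← nu → zeta ← theta
  kappa is a collider here and neither kappa nor any of its descendants is conditioned on, so the collider stays closed — the path is blocked at kappa.
Path 3: lam → kappa ← nu → theta
  kappa is a collider here and neither kappa nor any of its descendants is conditioned on, so the collider stays closed — the path is blocked at kappa.
Path 4: lam → kappa ← nu → beta ← mu → theta
  kappa is a collider here and neither kappa nor any of its descendants is conditioned on, so the collider stays closed — the path is blocked at kappa.
Path 5: lam → kappa ← nu → beta ← rho ← mu → theta
  kappa is a collider here and neither kappa nor any of its descendants is conditioned on, so the collider stays closed — the path is blocked at kappa.
Path 6: lam → kappa ← nu → beta → gamma ← mu → theta
  kappa is a collider here and neither kappa nor any of its descendants is conditioned on, so the collider stays closed — the path is blocked at kappa.
Every path is blocked, so lam and theta are d-separated given {gamma, nu}.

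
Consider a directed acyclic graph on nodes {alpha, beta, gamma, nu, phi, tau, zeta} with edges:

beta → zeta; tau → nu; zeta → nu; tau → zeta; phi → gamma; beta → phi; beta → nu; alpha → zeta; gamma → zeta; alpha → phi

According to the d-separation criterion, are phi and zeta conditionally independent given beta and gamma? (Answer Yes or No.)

No

Enumerating the 5 paths from phi to zeta and testing each for blocking by {beta, gamma}:
Path 1: phi ← alpha → zeta
  alpha is a fork and alpha is not conditioned on — no node blocks this path, so it is active.
Path 2: phi → gamma → zeta
  gamma is a chain here and gamma is conditioned on, so the path is blocked at gamma.
Path 3: phi ← beta → zeta
  beta is a fork here and beta is conditioned on, so the path is blocked at beta.
Path 4: phi ← beta → nu ← zeta
  beta is a fork here and beta is conditioned on, so the path is blocked at beta.
Path 5: phi ← beta → nu ← tau → zeta
  beta is a fork here and beta is conditioned on, so the path is blocked at beta.
At least one path is unblocked, so d-separation fails.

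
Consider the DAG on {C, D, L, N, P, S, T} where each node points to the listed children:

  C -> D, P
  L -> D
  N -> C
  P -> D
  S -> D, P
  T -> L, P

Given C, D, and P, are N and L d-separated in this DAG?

We examine all 6 paths between N and L:
  1. N → C → P ← S → D ← L — C:chain[blocks]; P:collider[open]; S:fork[open]; D:collider[open] ⇒ blocked
  2. N → C → P ← T → L — C:chain[blocks]; P:collider[open]; T:fork[open] ⇒ blocked
  3. N → C → P → D ← L — C:chain[blocks]; P:chain[blocks]; D:collider[open] ⇒ blocked
  4. N → C → D ← S → P ← T → L — C:chain[blocks]; D:collider[open]; S:fork[open]; P:collider[open]; T:fork[open] ⇒ blocked
  5. N → C → D ← P ← T → L — C:chain[blocks]; D:collider[open]; P:chain[blocks]; T:fork[open] ⇒ blocked
  6. N → C → D ← L — C:chain[blocks]; D:collider[open] ⇒ blocked
Every path is blocked, so N and L are d-separated given {C, D, P}.

Yes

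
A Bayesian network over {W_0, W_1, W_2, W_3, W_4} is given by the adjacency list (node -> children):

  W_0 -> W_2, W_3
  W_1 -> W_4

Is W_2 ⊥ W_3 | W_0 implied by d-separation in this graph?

Yes

Only one path connects W_2 and W_3:
  1. W_2 ← W_0 → W_3 — W_0:fork[blocks] ⇒ blocked
Every path is blocked, so W_2 and W_3 are d-separated given {W_0}.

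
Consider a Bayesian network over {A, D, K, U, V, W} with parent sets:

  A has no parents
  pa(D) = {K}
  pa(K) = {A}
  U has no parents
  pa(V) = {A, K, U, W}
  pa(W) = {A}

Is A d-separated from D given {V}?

No

Enumerating the 3 paths from A to D and testing each for blocking by {V}:
Path 1: A → K → D
  K is a chain and K is not conditioned on — no node blocks this path, so it is active.
Path 2: A → W → V ← K → D
  W is a chain and W is not conditioned on; V is a collider and V is conditioned on, which opens it; K is a fork and K is not conditioned on — no node blocks this path, so it is active.
Path 3: A → V ← K → D
  V is a collider and V is conditioned on, which opens it; K is a fork and K is not conditioned on — no node blocks this path, so it is active.
Since the path A → K → D is active, A and D are not d-separated given {V}.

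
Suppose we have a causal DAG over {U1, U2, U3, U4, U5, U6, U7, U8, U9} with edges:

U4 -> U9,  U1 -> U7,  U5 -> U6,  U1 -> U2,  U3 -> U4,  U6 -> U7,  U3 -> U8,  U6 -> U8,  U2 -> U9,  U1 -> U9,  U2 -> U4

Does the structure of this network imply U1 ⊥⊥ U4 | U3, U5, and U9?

There are 5 undirected paths between U1 and U4; checking each against the conditioning set {U3, U5, U9}:
Path 1: U1 → U2 → U4
  U2 is a chain and U2 is not conditioned on — no node blocks this path, so it is active.
Path 2: U1 → U2 → U9 ← U4
  U2 is a chain and U2 is not conditioned on; U9 is a collider and U9 is conditioned on, which opens it — no node blocks this path, so it is active.
Path 3: U1 → U7 ← U6 → U8 ← U3 → U4
  U7 is a collider here and neither U7 nor any of its descendants is conditioned on, so the collider stays closed — the path is blocked at U7.
Path 4: U1 → U9 ← U2 → U4
  U9 is a collider and U9 is conditioned on, which opens it; U2 is a fork and U2 is not conditioned on — no node blocks this path, so it is active.
Path 5: U1 → U9 ← U4
  U9 is a collider and U9 is conditioned on, which opens it — no node blocks this path, so it is active.
Since the path U1 → U2 → U4 is active, U1 and U4 are not d-separated given {U3, U5, U9}.

No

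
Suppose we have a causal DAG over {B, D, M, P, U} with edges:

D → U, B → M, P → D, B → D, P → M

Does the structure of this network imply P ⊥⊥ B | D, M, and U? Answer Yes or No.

No

There are 2 undirected paths between P and B; checking each against the conditioning set {D, M, U}:
Path 1: P → M ← B
  M is a collider and M is conditioned on, which opens it — no node blocks this path, so it is active.
Path 2: P → D ← B
  D is a collider and D is conditioned on, which opens it — no node blocks this path, so it is active.
At least one path is unblocked, so d-separation fails.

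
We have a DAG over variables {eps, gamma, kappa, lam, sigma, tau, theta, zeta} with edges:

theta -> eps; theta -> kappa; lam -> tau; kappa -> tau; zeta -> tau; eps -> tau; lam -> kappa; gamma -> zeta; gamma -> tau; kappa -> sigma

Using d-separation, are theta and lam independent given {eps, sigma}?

4 paths connect theta and lam; each must be blocked for d-separation to hold:
  1. theta → eps → tau ← lam — eps:chain[blocks]; tau:collider[blocks] ⇒ blocked
  2. theta → eps → tau ← kappa ← lam — eps:chain[blocks]; tau:collider[blocks]; kappa:chain[open] ⇒ blocked
  3. theta → kappa ← lam — kappa:collider[open] ⇒ active
  4. theta → kappa → tau ← lam — kappa:chain[open]; tau:collider[blocks] ⇒ blocked
Since the path theta → kappa ← lam is active, theta and lam are not d-separated given {eps, sigma}.

No — theta and lam are not d-separated given {eps, sigma}.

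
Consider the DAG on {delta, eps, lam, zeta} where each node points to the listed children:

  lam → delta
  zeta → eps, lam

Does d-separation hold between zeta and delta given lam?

Only one path connects zeta and delta:
  1. zeta → lam → delta — lam:chain[blocks] ⇒ blocked
All paths are blocked; zeta ⊥ delta | {lam} holds.

Yes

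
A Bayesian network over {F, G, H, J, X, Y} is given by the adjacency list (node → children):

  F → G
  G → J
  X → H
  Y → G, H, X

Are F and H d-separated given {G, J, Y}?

Enumerating the 2 paths from F to H and testing each for blocking by {G, J, Y}:
  1. F → G ← Y → X → H — G:collider[open]; Y:fork[blocks]; X:chain[open] ⇒ blocked
  2. F → G ← Y → H — G:collider[open]; Y:fork[blocks] ⇒ blocked
All paths are blocked; F ⊥ H | {G, J, Y} holds.

Yes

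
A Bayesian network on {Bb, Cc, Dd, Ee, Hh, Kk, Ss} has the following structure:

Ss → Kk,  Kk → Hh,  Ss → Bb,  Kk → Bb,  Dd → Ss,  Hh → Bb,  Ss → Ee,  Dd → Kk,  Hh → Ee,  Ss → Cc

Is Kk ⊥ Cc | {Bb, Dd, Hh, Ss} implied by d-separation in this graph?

Yes

6 paths connect Kk and Cc; each must be blocked for d-separation to hold:
  1. Kk ← Dd → Ss → Cc — Dd:fork[blocks]; Ss:chain[blocks] ⇒ blocked
  2. Kk ← Ss → Cc — Ss:fork[blocks] ⇒ blocked
  3. Kk → Hh → Ee ← Ss → Cc — Hh:chain[blocks]; Ee:collider[blocks]; Ss:fork[blocks] ⇒ blocked
  4. Kk → Hh → Bb ← Ss → Cc — Hh:chain[blocks]; Bb:collider[open]; Ss:fork[blocks] ⇒ blocked
  5. Kk → Bb ← Ss → Cc — Bb:collider[open]; Ss:fork[blocks] ⇒ blocked
  6. Kk → Bb ← Hh → Ee ← Ss → Cc — Bb:collider[open]; Hh:fork[blocks]; Ee:collider[blocks]; Ss:fork[blocks] ⇒ blocked
Every path is blocked, so Kk and Cc are d-separated given {Bb, Dd, Hh, Ss}.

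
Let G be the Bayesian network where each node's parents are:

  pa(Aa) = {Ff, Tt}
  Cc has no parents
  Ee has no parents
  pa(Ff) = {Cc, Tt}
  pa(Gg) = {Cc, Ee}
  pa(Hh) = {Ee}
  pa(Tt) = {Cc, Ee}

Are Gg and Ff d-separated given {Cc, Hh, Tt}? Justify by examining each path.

Enumerating the 6 paths from Gg to Ff and testing each for blocking by {Cc, Hh, Tt}:
  1. Gg ← Cc → Tt → Ff — Cc:fork[blocks]; Tt:chain[blocks] ⇒ blocked
  2. Gg ← Cc → Tt → Aa ← Ff — Cc:fork[blocks]; Tt:chain[blocks]; Aa:collider[blocks] ⇒ blocked
  3. Gg ← Cc → Ff — Cc:fork[blocks] ⇒ blocked
  4. Gg ← Ee → Tt ← Cc → Ff — Ee:fork[open]; Tt:collider[open]; Cc:fork[blocks] ⇒ blocked
  5. Gg ← Ee → Tt → Ff — Ee:fork[open]; Tt:chain[blocks] ⇒ blocked
  6. Gg ← Ee → Tt → Aa ← Ff — Ee:fork[open]; Tt:chain[blocks]; Aa:collider[blocks] ⇒ blocked
Since every path is blocked, d-separation holds.

Yes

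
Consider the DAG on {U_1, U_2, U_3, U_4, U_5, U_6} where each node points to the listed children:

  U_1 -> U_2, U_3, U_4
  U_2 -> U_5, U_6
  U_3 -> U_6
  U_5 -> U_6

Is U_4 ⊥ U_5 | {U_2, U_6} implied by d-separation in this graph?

No

Enumerating the 4 paths from U_4 to U_5 and testing each for blocking by {U_2, U_6}:
Path 1: U_4 ← U_1 → U_2 → U_6 ← U_5
  U_2 is a chain here and U_2 is conditioned on, so the path is blocked at U_2.
Path 2: U_4 ← U_1 → U_2 → U_5
  U_2 is a chain here and U_2 is conditioned on, so the path is blocked at U_2.
Path 3: U_4 ← U_1 → U_3 → U_6 ← U_2 → U_5
  U_2 is a fork here and U_2 is conditioned on, so the path is blocked at U_2.
Path 4: U_4 ← U_1 → U_3 → U_6 ← U_5
  U_1 is a fork and U_1 is not conditioned on; U_3 is a chain and U_3 is not conditioned on; U_6 is a collider and U_6 is conditioned on, which opens it — no node blocks this path, so it is active.
At least one path is unblocked, so d-separation fails.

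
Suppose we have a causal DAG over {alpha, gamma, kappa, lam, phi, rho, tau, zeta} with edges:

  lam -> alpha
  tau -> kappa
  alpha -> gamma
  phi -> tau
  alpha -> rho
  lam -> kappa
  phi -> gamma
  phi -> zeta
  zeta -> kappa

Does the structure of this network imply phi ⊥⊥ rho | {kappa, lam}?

Yes — phi and rho are d-separated given {kappa, lam}.

There are 3 undirected paths between phi and rho; checking each against the conditioning set {kappa, lam}:
Path 1: phi → gamma ← alpha → rho
  gamma is a collider here and neither gamma nor any of its descendants is conditioned on, so the collider stays closed — the path is blocked at gamma.
Path 2: phi → tau → kappa ← lam → alpha → rho
  lam is a fork here and lam is conditioned on, so the path is blocked at lam.
Path 3: phi → zeta → kappa ← lam → alpha → rho
  lam is a fork here and lam is conditioned on, so the path is blocked at lam.
Since every path is blocked, d-separation holds.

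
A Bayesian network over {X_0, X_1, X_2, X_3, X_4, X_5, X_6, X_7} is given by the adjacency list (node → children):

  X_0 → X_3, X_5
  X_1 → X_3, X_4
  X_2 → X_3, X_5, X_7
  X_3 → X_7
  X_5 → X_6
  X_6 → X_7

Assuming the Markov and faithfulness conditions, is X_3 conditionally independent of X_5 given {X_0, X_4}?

5 paths connect X_3 and X_5; each must be blocked for d-separation to hold:
  1. X_3 → X_7 ← X_2 → X_5 — X_7:collider[blocks]; X_2:fork[open] ⇒ blocked
  2. X_3 → X_7 ← X_6 ← X_5 — X_7:collider[blocks]; X_6:chain[open] ⇒ blocked
  3. X_3 ← X_2 → X_7 ← X_6 ← X_5 — X_2:fork[open]; X_7:collider[blocks]; X_6:chain[open] ⇒ blocked
  4. X_3 ← X_2 → X_5 — X_2:fork[open] ⇒ active
  5. X_3 ← X_0 → X_5 — X_0:fork[blocks] ⇒ blocked
Since the path X_3 ← X_2 → X_5 is active, X_3 and X_5 are not d-separated given {X_0, X_4}.

No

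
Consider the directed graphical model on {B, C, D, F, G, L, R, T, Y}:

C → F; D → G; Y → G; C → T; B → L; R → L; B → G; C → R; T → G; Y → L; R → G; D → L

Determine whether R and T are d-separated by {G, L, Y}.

No — R and T are not d-separated given {G, L, Y}.

We examine all 5 paths between R and T:
Path 1: R ← C → T
  C is a fork and C is not conditioned on — no node blocks this path, so it is active.
Path 2: R → L ← Y → G ← T
  Y is a fork here and Y is conditioned on, so the path is blocked at Y.
Path 3: R → L ← B → G ← T
  L is a collider and L is conditioned on, which opens it; B is a fork and B is not conditioned on; G is a collider and G is conditioned on, which opens it — no node blocks this path, so it is active.
Path 4: R → L ← D → G ← T
  L is a collider and L is conditioned on, which opens it; D is a fork and D is not conditioned on; G is a collider and G is conditioned on, which opens it — no node blocks this path, so it is active.
Path 5: R → G ← T
  G is a collider and G is conditioned on, which opens it — no node blocks this path, so it is active.
Because an active path exists, R and T are not d-separated.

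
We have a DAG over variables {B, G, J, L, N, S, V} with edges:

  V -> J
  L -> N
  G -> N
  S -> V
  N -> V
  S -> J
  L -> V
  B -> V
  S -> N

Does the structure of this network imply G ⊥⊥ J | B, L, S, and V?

Enumerating the 6 paths from G to J and testing each for blocking by {B, L, S, V}:
Path 1: G → N ← L → V → J
  L is a fork here and L is conditioned on, so the path is blocked at L.
Path 2: G → N ← L → V ← S → J
  L is a fork here and L is conditioned on, so the path is blocked at L.
Path 3: G → N → V → J
  V is a chain here and V is conditioned on, so the path is blocked at V.
Path 4: G → N → V ← S → J
  S is a fork here and S is conditioned on, so the path is blocked at S.
Path 5: G → N ← S → J
  S is a fork here and S is conditioned on, so the path is blocked at S.
Path 6: G → N ← S → V → J
  S is a fork here and S is conditioned on, so the path is blocked at S.
Since every path is blocked, d-separation holds.

Yes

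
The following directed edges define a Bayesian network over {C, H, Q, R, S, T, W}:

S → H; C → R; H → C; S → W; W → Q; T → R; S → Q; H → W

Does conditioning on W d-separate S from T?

Yes

Enumerating the 3 paths from S to T and testing each for blocking by {W}:
Path 1: S → W ← H → C → R ← T
  R is a collider here and neither R nor any of its descendants is conditioned on, so the collider stays closed — the path is blocked at R.
Path 2: S → Q ← W ← H → C → R ← T
  Q is a collider here and neither Q nor any of its descendants is conditioned on, so the collider stays closed — the path is blocked at Q.
Path 3: S → H → C → R ← T
  R is a collider here and neither R nor any of its descendants is conditioned on, so the collider stays closed — the path is blocked at R.
All paths are blocked; S ⊥ T | {W} holds.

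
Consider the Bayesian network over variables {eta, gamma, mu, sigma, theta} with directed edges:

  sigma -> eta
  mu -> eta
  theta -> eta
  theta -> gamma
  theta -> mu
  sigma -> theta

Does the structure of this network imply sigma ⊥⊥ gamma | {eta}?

No

3 paths connect sigma and gamma; each must be blocked for d-separation to hold:
  1. sigma → theta → gamma — theta:chain[open] ⇒ active
  2. sigma → eta ← mu ← theta → gamma — eta:collider[open]; mu:chain[open]; theta:fork[open] ⇒ active
  3. sigma → eta ← theta → gamma — eta:collider[open]; theta:fork[open] ⇒ active
At least one path is unblocked, so d-separation fails.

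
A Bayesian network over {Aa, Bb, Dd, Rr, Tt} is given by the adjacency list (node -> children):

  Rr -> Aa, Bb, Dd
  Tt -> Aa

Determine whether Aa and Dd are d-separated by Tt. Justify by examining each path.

No

Only one path connects Aa and Dd:
Path 1: Aa ← Rr → Dd
  Rr is a fork and Rr is not conditioned on — no node blocks this path, so it is active.
Because an active path exists, Aa and Dd are not d-separated.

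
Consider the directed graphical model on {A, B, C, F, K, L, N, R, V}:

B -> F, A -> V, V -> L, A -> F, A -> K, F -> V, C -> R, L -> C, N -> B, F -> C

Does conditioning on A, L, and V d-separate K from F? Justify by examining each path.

Yes

3 paths connect K and F; each must be blocked for d-separation to hold:
  1. K ← A → V → L → C ← F — A:fork[blocks]; V:chain[blocks]; L:chain[blocks]; C:collider[blocks] ⇒ blocked
  2. K ← A → V ← F — A:fork[blocks]; V:collider[open] ⇒ blocked
  3. K ← A → F — A:fork[blocks] ⇒ blocked
Since every path is blocked, d-separation holds.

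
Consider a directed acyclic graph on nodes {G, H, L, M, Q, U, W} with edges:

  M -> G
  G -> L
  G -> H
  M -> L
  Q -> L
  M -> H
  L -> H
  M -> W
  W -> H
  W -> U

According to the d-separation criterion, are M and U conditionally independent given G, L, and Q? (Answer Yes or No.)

No

We examine all 6 paths between M and U:
  1. M → H ← W → U — H:collider[blocks]; W:fork[open] ⇒ blocked
  2. M → W → U — W:chain[open] ⇒ active
  3. M → L → H ← W → U — L:chain[blocks]; H:collider[blocks]; W:fork[open] ⇒ blocked
  4. M → L ← G → H ← W → U — L:collider[open]; G:fork[blocks]; H:collider[blocks]; W:fork[open] ⇒ blocked
  5. M → G → H ← W → U — G:chain[blocks]; H:collider[blocks]; W:fork[open] ⇒ blocked
  6. M → G → L → H ← W → U — G:chain[blocks]; L:chain[blocks]; H:collider[blocks]; W:fork[open] ⇒ blocked
Since the path M → W → U is active, M and U are not d-separated given {G, L, Q}.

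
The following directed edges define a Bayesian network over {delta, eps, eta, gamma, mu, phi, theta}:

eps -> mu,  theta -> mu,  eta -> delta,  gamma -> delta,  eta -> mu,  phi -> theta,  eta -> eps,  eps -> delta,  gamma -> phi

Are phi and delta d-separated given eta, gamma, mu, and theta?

Yes

There are 5 undirected paths between phi and delta; checking each against the conditioning set {eta, gamma, mu, theta}:
Path 1: phi ← gamma → delta
  gamma is a fork here and gamma is conditioned on, so the path is blocked at gamma.
Path 2: phi → theta → mu ← eta → eps → delta
  theta is a chain here and theta is conditioned on, so the path is blocked at theta.
Path 3: phi → theta → mu ← eta → delta
  theta is a chain here and theta is conditioned on, so the path is blocked at theta.
Path 4: phi → theta → mu ← eps ← eta → delta
  theta is a chain here and theta is conditioned on, so the path is blocked at theta.
Path 5: phi → theta → mu ← eps → delta
  theta is a chain here and theta is conditioned on, so the path is blocked at theta.
All paths are blocked; phi ⊥ delta | {eta, gamma, mu, theta} holds.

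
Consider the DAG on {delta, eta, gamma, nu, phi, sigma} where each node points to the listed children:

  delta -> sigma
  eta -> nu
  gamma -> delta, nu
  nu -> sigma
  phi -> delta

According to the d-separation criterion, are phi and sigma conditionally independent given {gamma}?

There are 2 undirected paths between phi and sigma; checking each against the conditioning set {gamma}:
Path 1: phi → delta → sigma
  delta is a chain and delta is not conditioned on — no node blocks this path, so it is active.
Path 2: phi → delta ← gamma → nu → sigma
  delta is a collider here and neither delta nor any of its descendants is conditioned on, so the collider stays closed — the path is blocked at delta.
Since the path phi → delta → sigma is active, phi and sigma are not d-separated given {gamma}.

No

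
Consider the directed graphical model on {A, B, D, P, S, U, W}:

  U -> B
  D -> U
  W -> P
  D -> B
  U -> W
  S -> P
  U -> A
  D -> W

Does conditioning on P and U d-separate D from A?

3 paths connect D and A; each must be blocked for d-separation to hold:
  1. D → U → A — U:chain[blocks] ⇒ blocked
  2. D → W ← U → A — W:collider[open]; U:fork[blocks] ⇒ blocked
  3. D → B ← U → A — B:collider[blocks]; U:fork[blocks] ⇒ blocked
Since every path is blocked, d-separation holds.

Yes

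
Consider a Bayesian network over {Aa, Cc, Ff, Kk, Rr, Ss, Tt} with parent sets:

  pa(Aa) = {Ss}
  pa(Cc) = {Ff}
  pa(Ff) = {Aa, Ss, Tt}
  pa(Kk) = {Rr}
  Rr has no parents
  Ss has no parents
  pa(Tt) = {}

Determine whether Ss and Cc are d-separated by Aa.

No — Ss and Cc are not d-separated given {Aa}.

Enumerating the 2 paths from Ss to Cc and testing each for blocking by {Aa}:
Path 1: Ss → Ff → Cc
  Ff is a chain and Ff is not conditioned on — no node blocks this path, so it is active.
Path 2: Ss → Aa → Ff → Cc
  Aa is a chain here and Aa is conditioned on, so the path is blocked at Aa.
Since the path Ss → Ff → Cc is active, Ss and Cc are not d-separated given {Aa}.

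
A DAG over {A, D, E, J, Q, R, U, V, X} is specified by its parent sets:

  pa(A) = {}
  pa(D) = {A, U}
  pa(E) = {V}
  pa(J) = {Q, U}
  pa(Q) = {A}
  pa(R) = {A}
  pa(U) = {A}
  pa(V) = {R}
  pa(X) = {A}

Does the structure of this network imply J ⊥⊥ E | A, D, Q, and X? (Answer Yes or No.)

We examine all 3 paths between J and E:
  1. J ← U → D ← A → R → V → E — U:fork[open]; D:collider[open]; A:fork[blocks]; R:chain[open]; V:chain[open] ⇒ blocked
  2. J ← U ← A → R → V → E — U:chain[open]; A:fork[blocks]; R:chain[open]; V:chain[open] ⇒ blocked
  3. J ← Q ← A → R → V → E — Q:chain[blocks]; A:fork[blocks]; R:chain[open]; V:chain[open] ⇒ blocked
Since every path is blocked, d-separation holds.

Yes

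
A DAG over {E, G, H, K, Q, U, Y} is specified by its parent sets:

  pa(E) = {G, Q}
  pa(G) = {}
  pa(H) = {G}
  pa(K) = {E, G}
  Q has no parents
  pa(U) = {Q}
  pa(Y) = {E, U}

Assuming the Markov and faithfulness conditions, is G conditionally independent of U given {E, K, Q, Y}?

Yes — G and U are d-separated given {E, K, Q, Y}.

4 paths connect G and U; each must be blocked for d-separation to hold:
Path 1: G → E → Y ← U
  E is a chain here and E is conditioned on, so the path is blocked at E.
Path 2: G → E ← Q → U
  Q is a fork here and Q is conditioned on, so the path is blocked at Q.
Path 3: G → K ← E → Y ← U
  E is a fork here and E is conditioned on, so the path is blocked at E.
Path 4: G → K ← E ← Q → U
  E is a chain here and E is conditioned on, so the path is blocked at E.
All paths are blocked; G ⊥ U | {E, K, Q, Y} holds.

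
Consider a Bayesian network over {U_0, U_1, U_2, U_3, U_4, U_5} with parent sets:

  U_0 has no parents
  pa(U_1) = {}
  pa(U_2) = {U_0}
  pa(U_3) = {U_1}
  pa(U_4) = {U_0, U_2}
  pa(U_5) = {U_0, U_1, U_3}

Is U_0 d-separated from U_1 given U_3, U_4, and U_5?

We examine all 2 paths between U_0 and U_1:
Path 1: U_0 → U_5 ← U_1
  U_5 is a collider and U_5 is conditioned on, which opens it — no node blocks this path, so it is active.
Path 2: U_0 → U_5 ← U_3 ← U_1
  U_3 is a chain here and U_3 is conditioned on, so the path is blocked at U_3.
Because an active path exists, U_0 and U_1 are not d-separated.

No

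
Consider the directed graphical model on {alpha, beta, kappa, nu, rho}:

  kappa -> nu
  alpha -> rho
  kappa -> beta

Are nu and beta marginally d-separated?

No

Only one path connects nu and beta:
  1. nu ← kappa → beta — kappa:fork[open] ⇒ active
Because an active path exists, nu and beta are not d-separated.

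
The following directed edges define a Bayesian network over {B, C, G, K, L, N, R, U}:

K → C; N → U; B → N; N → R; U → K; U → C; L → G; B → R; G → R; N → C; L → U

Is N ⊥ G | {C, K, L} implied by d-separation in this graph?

We examine all 5 paths between N and G:
Path 1: N → U ← L → G
  L is a fork here and L is conditioned on, so the path is blocked at L.
Path 2: N → R ← G
  R is a collider here and neither R nor any of its descendants is conditioned on, so the collider stays closed — the path is blocked at R.
Path 3: N → C ← U ← L → G
  L is a fork here and L is conditioned on, so the path is blocked at L.
Path 4: N → C ← K ← U ← L → G
  K is a chain here and K is conditioned on, so the path is blocked at K.
Path 5: N ← B → R ← G
  R is a collider here and neither R nor any of its descendants is conditioned on, so the collider stays closed — the path is blocked at R.
Every path is blocked, so N and G are d-separated given {C, K, L}.

Yes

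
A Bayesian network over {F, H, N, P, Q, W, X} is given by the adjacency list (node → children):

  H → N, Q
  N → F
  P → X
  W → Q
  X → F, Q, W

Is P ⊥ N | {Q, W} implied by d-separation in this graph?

No

We examine all 3 paths between P and N:
  1. P → X → W → Q ← H → N — X:chain[open]; W:chain[blocks]; Q:collider[open]; H:fork[open] ⇒ blocked
  2. P → X → Q ← H → N — X:chain[open]; Q:collider[open]; H:fork[open] ⇒ active
  3. P → X → F ← N — X:chain[open]; F:collider[blocks] ⇒ blocked
At least one path is unblocked, so d-separation fails.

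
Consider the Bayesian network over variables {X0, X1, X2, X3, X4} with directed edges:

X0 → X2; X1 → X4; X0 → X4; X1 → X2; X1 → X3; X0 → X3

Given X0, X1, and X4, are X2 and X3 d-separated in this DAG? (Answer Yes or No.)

Yes

There are 4 undirected paths between X2 and X3; checking each against the conditioning set {X0, X1, X4}:
Path 1: X2 ← X1 → X4 ← X0 → X3
  X1 is a fork here and X1 is conditioned on, so the path is blocked at X1.
Path 2: X2 ← X1 → X3
  X1 is a fork here and X1 is conditioned on, so the path is blocked at X1.
Path 3: X2 ← X0 → X4 ← X1 → X3
  X0 is a fork here and X0 is conditioned on, so the path is blocked at X0.
Path 4: X2 ← X0 → X3
  X0 is a fork here and X0 is conditioned on, so the path is blocked at X0.
Since every path is blocked, d-separation holds.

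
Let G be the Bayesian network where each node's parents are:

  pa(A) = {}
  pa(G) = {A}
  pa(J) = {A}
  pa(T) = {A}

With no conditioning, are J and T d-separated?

Only one path connects J and T:
  1. J ← A → T — A:fork[open] ⇒ active
Since the path J ← A → T is active, J and T are not d-separated given ∅.

No — J and T are not d-separated given ∅.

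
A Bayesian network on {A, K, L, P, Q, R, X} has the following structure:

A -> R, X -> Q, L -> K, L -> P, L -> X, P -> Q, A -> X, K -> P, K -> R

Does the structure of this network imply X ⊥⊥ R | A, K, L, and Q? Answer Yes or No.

There are 5 undirected paths between X and R; checking each against the conditioning set {A, K, L, Q}:
  1. X ← A → R — A:fork[blocks] ⇒ blocked
  2. X ← L → P ← K → R — L:fork[blocks]; P:collider[open]; K:fork[blocks] ⇒ blocked
  3. X ← L → K → R — L:fork[blocks]; K:chain[blocks] ⇒ blocked
  4. X → Q ← P ← L → K → R — Q:collider[open]; P:chain[open]; L:fork[blocks]; K:chain[blocks] ⇒ blocked
  5. X → Q ← P ← K → R — Q:collider[open]; P:chain[open]; K:fork[blocks] ⇒ blocked
Every path is blocked, so X and R are d-separated given {A, K, L, Q}.

Yes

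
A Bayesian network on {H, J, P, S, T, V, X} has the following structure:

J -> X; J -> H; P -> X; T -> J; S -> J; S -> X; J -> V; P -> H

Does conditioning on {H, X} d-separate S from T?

No — S and T are not d-separated given {H, X}.

We examine all 3 paths between S and T:
Path 1: S → X ← J ← T
  X is a collider and X is conditioned on, which opens it; J is a chain and J is not conditioned on — no node blocks this path, so it is active.
Path 2: S → X ← P → H ← J ← T
  X is a collider and X is conditioned on, which opens it; P is a fork and P is not conditioned on; H is a collider and H is conditioned on, which opens it; J is a chain and J is not conditioned on — no node blocks this path, so it is active.
Path 3: S → J ← T
  J is a collider and its descendant X is conditioned on, which opens it — no node blocks this path, so it is active.
Since the path S → X ← J ← T is active, S and T are not d-separated given {H, X}.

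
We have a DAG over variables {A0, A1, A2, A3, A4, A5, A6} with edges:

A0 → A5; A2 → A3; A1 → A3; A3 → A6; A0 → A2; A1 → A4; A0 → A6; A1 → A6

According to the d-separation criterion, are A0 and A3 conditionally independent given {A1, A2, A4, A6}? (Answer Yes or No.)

We examine all 3 paths between A0 and A3:
  1. A0 → A6 ← A1 → A3 — A6:collider[open]; A1:fork[blocks] ⇒ blocked
  2. A0 → A6 ← A3 — A6:collider[open] ⇒ active
  3. A0 → A2 → A3 — A2:chain[blocks] ⇒ blocked
Since the path A0 → A6 ← A3 is active, A0 and A3 are not d-separated given {A1, A2, A4, A6}.

No — A0 and A3 are not d-separated given {A1, A2, A4, A6}.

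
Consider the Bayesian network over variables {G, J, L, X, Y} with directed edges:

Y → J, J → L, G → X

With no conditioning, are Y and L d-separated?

No

There is one path between Y and L:
Path 1: Y → J → L
  J is a chain and J is not conditioned on — no node blocks this path, so it is active.
Since the path Y → J → L is active, Y and L are not d-separated given ∅.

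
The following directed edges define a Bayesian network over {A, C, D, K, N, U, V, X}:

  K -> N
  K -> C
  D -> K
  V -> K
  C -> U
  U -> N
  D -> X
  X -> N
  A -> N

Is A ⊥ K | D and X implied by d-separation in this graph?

Yes — A and K are d-separated given {D, X}.

3 paths connect A and K; each must be blocked for d-separation to hold:
  1. A → N ← U ← C ← K — N:collider[blocks]; U:chain[open]; C:chain[open] ⇒ blocked
  2. A → N ← X ← D → K — N:collider[blocks]; X:chain[blocks]; D:fork[blocks] ⇒ blocked
  3. A → N ← K — N:collider[blocks] ⇒ blocked
All paths are blocked; A ⊥ K | {D, X} holds.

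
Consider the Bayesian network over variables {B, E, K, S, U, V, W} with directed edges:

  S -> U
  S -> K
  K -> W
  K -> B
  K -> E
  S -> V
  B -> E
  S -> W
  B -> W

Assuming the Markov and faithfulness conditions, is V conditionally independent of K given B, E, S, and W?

Yes

4 paths connect V and K; each must be blocked for d-separation to hold:
  1. V ← S → K — S:fork[blocks] ⇒ blocked
  2. V ← S → W ← K — S:fork[blocks]; W:collider[open] ⇒ blocked
  3. V ← S → W ← B → E ← K — S:fork[blocks]; W:collider[open]; B:fork[blocks]; E:collider[open] ⇒ blocked
  4. V ← S → W ← B ← K — S:fork[blocks]; W:collider[open]; B:chain[blocks] ⇒ blocked
Every path is blocked, so V and K are d-separated given {B, E, S, W}.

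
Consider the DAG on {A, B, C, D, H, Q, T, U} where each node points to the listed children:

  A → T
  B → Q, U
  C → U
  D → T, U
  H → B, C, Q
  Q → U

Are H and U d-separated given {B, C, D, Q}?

Yes

We examine all 5 paths between H and U:
Path 1: H → Q → U
  Q is a chain here and Q is conditioned on, so the path is blocked at Q.
Path 2: H → Q ← B → U
  B is a fork here and B is conditioned on, so the path is blocked at B.
Path 3: H → C → U
  C is a chain here and C is conditioned on, so the path is blocked at C.
Path 4: H → B → Q → U
  B is a chain here and B is conditioned on, so the path is blocked at B.
Path 5: H → B → U
  B is a chain here and B is conditioned on, so the path is blocked at B.
All paths are blocked; H ⊥ U | {B, C, D, Q} holds.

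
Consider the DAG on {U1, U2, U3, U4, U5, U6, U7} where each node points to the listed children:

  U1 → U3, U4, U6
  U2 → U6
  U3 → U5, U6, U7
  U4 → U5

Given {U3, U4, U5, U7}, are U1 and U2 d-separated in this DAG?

Yes — U1 and U2 are d-separated given {U3, U4, U5, U7}.

We examine all 3 paths between U1 and U2:
Path 1: U1 → U6 ← U2
  U6 is a collider here and neither U6 nor any of its descendants is conditioned on, so the collider stays closed — the path is blocked at U6.
Path 2: U1 → U3 → U6 ← U2
  U3 is a chain here and U3 is conditioned on, so the path is blocked at U3.
Path 3: U1 → U4 → U5 ← U3 → U6 ← U2
  U4 is a chain here and U4 is conditioned on, so the path is blocked at U4.
Every path is blocked, so U1 and U2 are d-separated given {U3, U4, U5, U7}.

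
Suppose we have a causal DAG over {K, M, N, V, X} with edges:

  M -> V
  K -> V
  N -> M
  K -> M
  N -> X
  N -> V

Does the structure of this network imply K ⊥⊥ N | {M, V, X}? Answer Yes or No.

No — K and N are not d-separated given {M, V, X}.

We examine all 4 paths between K and N:
Path 1: K → M ← N
  M is a collider and M is conditioned on, which opens it — no node blocks this path, so it is active.
Path 2: K → M → V ← N
  M is a chain here and M is conditioned on, so the path is blocked at M.
Path 3: K → V ← N
  V is a collider and V is conditioned on, which opens it — no node blocks this path, so it is active.
Path 4: K → V ← M ← N
  M is a chain here and M is conditioned on, so the path is blocked at M.
Since the path K → M ← N is active, K and N are not d-separated given {M, V, X}.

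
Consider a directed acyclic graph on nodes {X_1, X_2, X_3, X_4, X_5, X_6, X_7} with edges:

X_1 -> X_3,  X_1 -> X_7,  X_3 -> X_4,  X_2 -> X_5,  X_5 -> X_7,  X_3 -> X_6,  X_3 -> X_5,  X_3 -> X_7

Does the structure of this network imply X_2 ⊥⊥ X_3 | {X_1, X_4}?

There are 3 undirected paths between X_2 and X_3; checking each against the conditioning set {X_1, X_4}:
Path 1: X_2 → X_5 → X_7 ← X_3
  X_7 is a collider here and neither X_7 nor any of its descendants is conditioned on, so the collider stays closed — the path is blocked at X_7.
Path 2: X_2 → X_5 → X_7 ← X_1 → X_3
  X_7 is a collider here and neither X_7 nor any of its descendants is conditioned on, so the collider stays closed — the path is blocked at X_7.
Path 3: X_2 → X_5 ← X_3
  X_5 is a collider here and neither X_5 nor any of its descendants is conditioned on, so the collider stays closed — the path is blocked at X_5.
Since every path is blocked, d-separation holds.

Yes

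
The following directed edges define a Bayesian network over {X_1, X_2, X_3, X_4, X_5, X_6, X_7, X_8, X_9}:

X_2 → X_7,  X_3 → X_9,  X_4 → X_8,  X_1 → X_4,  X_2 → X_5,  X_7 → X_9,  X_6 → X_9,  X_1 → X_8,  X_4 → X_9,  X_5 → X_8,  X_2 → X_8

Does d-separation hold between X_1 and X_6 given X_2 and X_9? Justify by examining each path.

No — X_1 and X_6 are not d-separated given {X_2, X_9}.

There are 6 undirected paths between X_1 and X_6; checking each against the conditioning set {X_2, X_9}:
Path 1: X_1 → X_4 → X_9 ← X_6
  X_4 is a chain and X_4 is not conditioned on; X_9 is a collider and X_9 is conditioned on, which opens it — no node blocks this path, so it is active.
Path 2: X_1 → X_4 → X_8 ← X_5 ← X_2 → X_7 → X_9 ← X_6
  X_8 is a collider here and neither X_8 nor any of its descendants is conditioned on, so the collider stays closed — the path is blocked at X_8.
Path 3: X_1 → X_4 → X_8 ← X_2 → X_7 → X_9 ← X_6
  X_8 is a collider here and neither X_8 nor any of its descendants is conditioned on, so the collider stays closed — the path is blocked at X_8.
Path 4: X_1 → X_8 ← X_4 → X_9 ← X_6
  X_8 is a collider here and neither X_8 nor any of its descendants is conditioned on, so the collider stays closed — the path is blocked at X_8.
Path 5: X_1 → X_8 ← X_5 ← X_2 → X_7 → X_9 ← X_6
  X_8 is a collider here and neither X_8 nor any of its descendants is conditioned on, so the collider stays closed — the path is blocked at X_8.
Path 6: X_1 → X_8 ← X_2 → X_7 → X_9 ← X_6
  X_8 is a collider here and neither X_8 nor any of its descendants is conditioned on, so the collider stays closed — the path is blocked at X_8.
At least one path is unblocked, so d-separation fails.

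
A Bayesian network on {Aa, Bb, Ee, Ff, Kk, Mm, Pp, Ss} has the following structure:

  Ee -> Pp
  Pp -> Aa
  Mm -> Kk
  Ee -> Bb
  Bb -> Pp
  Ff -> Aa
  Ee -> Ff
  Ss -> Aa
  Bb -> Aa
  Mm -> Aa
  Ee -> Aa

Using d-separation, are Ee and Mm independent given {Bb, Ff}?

6 paths connect Ee and Mm; each must be blocked for d-separation to hold:
Path 1: Ee → Pp → Aa ← Mm
  Aa is a collider here and neither Aa nor any of its descendants is conditioned on, so the collider stays closed — the path is blocked at Aa.
Path 2: Ee → Pp ← Bb → Aa ← Mm
  Pp is a collider here and neither Pp nor any of its descendants is conditioned on, so the collider stays closed — the path is blocked at Pp.
Path 3: Ee → Aa ← Mm
  Aa is a collider here and neither Aa nor any of its descendants is conditioned on, so the collider stays closed — the path is blocked at Aa.
Path 4: Ee → Bb → Pp → Aa ← Mm
  Bb is a chain here and Bb is conditioned on, so the path is blocked at Bb.
Path 5: Ee → Bb → Aa ← Mm
  Bb is a chain here and Bb is conditioned on, so the path is blocked at Bb.
Path 6: Ee → Ff → Aa ← Mm
  Ff is a chain here and Ff is conditioned on, so the path is blocked at Ff.
Since every path is blocked, d-separation holds.

Yes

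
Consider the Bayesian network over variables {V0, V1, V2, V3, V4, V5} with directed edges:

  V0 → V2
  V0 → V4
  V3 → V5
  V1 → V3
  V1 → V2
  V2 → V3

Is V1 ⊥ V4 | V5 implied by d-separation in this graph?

There are 2 undirected paths between V1 and V4; checking each against the conditioning set {V5}:
Path 1: V1 → V3 ← V2 ← V0 → V4
  V3 is a collider and its descendant V5 is conditioned on, which opens it; V2 is a chain and V2 is not conditioned on; V0 is a fork and V0 is not conditioned on — no node blocks this path, so it is active.
Path 2: V1 → V2 ← V0 → V4
  V2 is a collider and its descendant V5 is conditioned on, which opens it; V0 is a fork and V0 is not conditioned on — no node blocks this path, so it is active.
Since the path V1 → V3 ← V2 ← V0 → V4 is active, V1 and V4 are not d-separated given {V5}.

No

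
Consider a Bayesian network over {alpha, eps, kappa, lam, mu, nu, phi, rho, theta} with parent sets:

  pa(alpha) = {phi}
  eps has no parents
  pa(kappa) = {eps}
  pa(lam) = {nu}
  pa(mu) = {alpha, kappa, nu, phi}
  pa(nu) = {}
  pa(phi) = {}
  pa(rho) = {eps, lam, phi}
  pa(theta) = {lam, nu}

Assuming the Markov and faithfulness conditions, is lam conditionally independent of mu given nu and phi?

5 paths connect lam and mu; each must be blocked for d-separation to hold:
  1. lam ← nu → mu — nu:fork[blocks] ⇒ blocked
  2. lam → rho ← phi → alpha → mu — rho:collider[blocks]; phi:fork[blocks]; alpha:chain[open] ⇒ blocked
  3. lam → rho ← phi → mu — rho:collider[blocks]; phi:fork[blocks] ⇒ blocked
  4. lam → rho ← eps → kappa → mu — rho:collider[blocks]; eps:fork[open]; kappa:chain[open] ⇒ blocked
  5. lam → theta ← nu → mu — theta:collider[blocks]; nu:fork[blocks] ⇒ blocked
All paths are blocked; lam ⊥ mu | {nu, phi} holds.

Yes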